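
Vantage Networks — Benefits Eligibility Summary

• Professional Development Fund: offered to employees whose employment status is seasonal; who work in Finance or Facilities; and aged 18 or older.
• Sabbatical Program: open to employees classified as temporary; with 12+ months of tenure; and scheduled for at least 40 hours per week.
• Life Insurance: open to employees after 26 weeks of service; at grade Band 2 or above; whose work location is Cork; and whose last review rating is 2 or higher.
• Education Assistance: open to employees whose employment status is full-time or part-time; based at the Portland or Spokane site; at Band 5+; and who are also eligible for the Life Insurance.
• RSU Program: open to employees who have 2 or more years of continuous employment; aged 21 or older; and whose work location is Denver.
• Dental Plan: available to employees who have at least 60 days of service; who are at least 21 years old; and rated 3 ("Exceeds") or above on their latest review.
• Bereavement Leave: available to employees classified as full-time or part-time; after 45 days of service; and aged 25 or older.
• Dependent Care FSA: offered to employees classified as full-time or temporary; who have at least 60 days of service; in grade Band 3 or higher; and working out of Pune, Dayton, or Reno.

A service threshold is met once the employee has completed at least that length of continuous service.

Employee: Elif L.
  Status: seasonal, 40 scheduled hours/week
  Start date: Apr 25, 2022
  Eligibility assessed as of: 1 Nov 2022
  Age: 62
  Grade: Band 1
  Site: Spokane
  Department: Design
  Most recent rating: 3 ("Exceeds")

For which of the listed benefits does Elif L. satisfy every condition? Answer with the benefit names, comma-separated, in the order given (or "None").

Service from Apr 25, 2022 to 1 Nov 2022: 190 days.
Professional Development Fund — status seasonal ✓; dept Design ✗ → not eligible.
Sabbatical Program — status seasonal ✗ (requires temporary) → not eligible.
Life Insurance — service 190 days ≥ 26 weeks (≈182 days) ✓; grade Band 1 < Band 2 ✗ → not eligible.
Education Assistance — status seasonal ✗ (requires full-time or part-time) → not eligible.
RSU Program — service 190 days < 2 years (≈730 days) ✗ → not eligible.
Dental Plan — service 190 days ≥ 60 days ✓; age 62 ≥ 21 ✓; rating 3 ≥ 3 ✓ → eligible.
Bereavement Leave — status seasonal ✗ (requires full-time or part-time) → not eligible.
Dependent Care FSA — status seasonal ✗ (requires full-time or temporary) → not eligible.

Dental Plan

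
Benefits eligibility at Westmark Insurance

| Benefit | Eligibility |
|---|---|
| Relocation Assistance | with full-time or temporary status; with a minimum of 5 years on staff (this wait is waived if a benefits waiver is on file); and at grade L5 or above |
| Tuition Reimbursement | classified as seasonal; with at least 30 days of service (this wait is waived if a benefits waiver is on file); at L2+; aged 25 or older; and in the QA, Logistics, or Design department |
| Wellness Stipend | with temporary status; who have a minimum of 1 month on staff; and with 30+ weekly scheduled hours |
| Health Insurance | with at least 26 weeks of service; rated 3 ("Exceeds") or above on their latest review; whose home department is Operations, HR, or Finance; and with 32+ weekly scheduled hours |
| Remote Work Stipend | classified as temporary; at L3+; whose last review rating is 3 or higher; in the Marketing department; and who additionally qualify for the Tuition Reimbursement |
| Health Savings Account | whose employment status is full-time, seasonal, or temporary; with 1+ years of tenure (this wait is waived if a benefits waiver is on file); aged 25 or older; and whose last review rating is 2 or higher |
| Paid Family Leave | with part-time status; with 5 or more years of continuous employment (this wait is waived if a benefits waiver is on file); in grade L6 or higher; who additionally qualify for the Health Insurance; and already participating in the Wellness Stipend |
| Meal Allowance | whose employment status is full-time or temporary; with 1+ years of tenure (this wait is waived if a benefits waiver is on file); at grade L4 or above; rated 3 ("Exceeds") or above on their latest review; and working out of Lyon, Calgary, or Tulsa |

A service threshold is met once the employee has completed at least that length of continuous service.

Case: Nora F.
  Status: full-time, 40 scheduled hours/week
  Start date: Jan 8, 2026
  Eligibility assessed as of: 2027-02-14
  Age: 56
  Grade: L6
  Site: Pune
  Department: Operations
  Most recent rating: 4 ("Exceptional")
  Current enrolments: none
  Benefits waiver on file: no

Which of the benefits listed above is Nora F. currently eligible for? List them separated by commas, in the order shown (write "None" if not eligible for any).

Health Insurance, Health Savings Account

Service from Jan 8, 2026 to 2027-02-14: 402 days.
Relocation Assistance — status full-time ✓; no waiver, service 402 days < 5 years (≈1825 days) ✗ → not eligible.
Tuition Reimbursement — status full-time ✗ (requires seasonal) → not eligible.
Wellness Stipend — status full-time ✗ (requires temporary) → not eligible.
Health Insurance — service 402 days ≥ 26 weeks (≈182 days) ✓; rating 4 ≥ 3 ✓; dept Operations ✓; 40 hrs/wk ≥ 32 ✓ → eligible.
Remote Work Stipend — status full-time ✗ (requires temporary) → not eligible.
Health Savings Account — status full-time ✓; no waiver, service 402 days ≥ 1 year (≈365 days) ✓; age 56 ≥ 25 ✓; rating 4 ≥ 2 ✓ → eligible.
Paid Family Leave — status full-time ✗ (requires part-time) → not eligible.
Meal Allowance — status full-time ✓; no waiver, service 402 days ≥ 1 year (≈365 days) ✓; grade L6 ≥ L4 ✓; rating 4 ≥ 3 ✓; site Pune ✗ (not Lyon, Calgary, or Tulsa) → not eligible.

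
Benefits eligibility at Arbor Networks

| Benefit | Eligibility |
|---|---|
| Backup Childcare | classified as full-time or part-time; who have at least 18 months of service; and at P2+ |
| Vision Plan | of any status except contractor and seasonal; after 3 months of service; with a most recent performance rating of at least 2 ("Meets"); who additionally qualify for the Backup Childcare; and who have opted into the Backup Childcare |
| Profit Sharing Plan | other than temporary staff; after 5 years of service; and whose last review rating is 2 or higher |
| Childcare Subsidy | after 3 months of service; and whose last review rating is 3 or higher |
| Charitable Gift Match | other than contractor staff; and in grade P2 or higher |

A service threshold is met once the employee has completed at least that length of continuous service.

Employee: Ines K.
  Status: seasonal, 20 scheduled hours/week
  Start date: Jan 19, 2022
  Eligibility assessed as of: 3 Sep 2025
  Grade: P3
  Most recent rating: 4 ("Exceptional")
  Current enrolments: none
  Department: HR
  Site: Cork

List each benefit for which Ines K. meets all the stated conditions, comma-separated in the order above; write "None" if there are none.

Childcare Subsidy, Charitable Gift Match

Service from Jan 19, 2022 to 3 Sep 2025: 1323 days.
Backup Childcare — status seasonal ✗ (requires full-time or part-time) → not eligible.
Vision Plan — status seasonal ✗ (excluded) → not eligible.
Profit Sharing Plan — status seasonal ✓ (not excluded); service 1323 days < 5 years (≈1825 days) ✗ → not eligible.
Childcare Subsidy — service 1323 days ≥ 3 months (≈90 days) ✓; rating 4 ≥ 3 ✓ → eligible.
Charitable Gift Match — status seasonal ✓ (not excluded); grade P3 ≥ P2 ✓ → eligible.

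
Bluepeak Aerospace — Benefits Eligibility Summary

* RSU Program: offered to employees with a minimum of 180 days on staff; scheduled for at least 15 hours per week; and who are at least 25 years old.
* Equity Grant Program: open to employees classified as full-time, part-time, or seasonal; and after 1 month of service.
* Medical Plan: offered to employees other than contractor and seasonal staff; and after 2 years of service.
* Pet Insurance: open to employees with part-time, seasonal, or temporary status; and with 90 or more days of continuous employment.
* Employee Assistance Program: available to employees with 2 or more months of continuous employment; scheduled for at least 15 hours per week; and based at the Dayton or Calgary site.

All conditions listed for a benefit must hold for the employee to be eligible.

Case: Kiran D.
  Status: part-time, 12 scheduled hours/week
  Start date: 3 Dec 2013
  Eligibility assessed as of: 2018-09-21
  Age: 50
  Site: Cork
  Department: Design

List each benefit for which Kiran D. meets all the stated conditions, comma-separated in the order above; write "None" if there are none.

Equity Grant Program, Medical Plan, Pet Insurance

Service from 3 Dec 2013 to 2018-09-21: 1753 days.
RSU Program — service 1753 days ≥ 180 days ✓; 12 hrs/wk < 15 ✗ → not eligible.
Equity Grant Program — status part-time ✓; service 1753 days ≥ 1 month (≈30 days) ✓ → eligible.
Medical Plan — status part-time ✓ (not excluded); service 1753 days ≥ 2 years (≈730 days) ✓ → eligible.
Pet Insurance — status part-time ✓; service 1753 days ≥ 90 days ✓ → eligible.
Employee Assistance Program — service 1753 days ≥ 2 months (≈60 days) ✓; 12 hrs/wk < 15 ✗ → not eligible.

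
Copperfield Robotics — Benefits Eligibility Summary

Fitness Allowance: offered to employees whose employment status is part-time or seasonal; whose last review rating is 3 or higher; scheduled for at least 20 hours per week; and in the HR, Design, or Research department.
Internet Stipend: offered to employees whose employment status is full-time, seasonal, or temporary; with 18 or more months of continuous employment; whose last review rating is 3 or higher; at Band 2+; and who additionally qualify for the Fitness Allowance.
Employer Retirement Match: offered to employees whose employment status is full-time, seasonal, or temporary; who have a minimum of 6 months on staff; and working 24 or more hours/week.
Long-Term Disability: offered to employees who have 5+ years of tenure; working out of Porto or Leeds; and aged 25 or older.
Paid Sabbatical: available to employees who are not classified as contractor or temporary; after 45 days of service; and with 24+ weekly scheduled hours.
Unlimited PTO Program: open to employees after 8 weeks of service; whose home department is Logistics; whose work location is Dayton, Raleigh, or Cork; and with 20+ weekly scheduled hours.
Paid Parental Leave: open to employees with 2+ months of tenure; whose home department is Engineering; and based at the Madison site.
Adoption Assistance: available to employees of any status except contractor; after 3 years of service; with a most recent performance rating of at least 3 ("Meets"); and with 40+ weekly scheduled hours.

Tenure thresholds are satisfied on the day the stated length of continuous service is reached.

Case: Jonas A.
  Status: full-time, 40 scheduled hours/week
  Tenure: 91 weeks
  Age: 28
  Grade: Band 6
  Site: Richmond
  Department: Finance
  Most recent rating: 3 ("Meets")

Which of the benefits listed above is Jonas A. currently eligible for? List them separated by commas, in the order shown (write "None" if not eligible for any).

Fitness Allowance — status full-time ✗ (requires part-time or seasonal) → not eligible.
Internet Stipend — status full-time ✓; service 91 weeks ≥ 18 months (≈540 days) ✓; rating 3 ≥ 3 ✓; grade Band 6 ≥ Band 2 ✓; not eligible for Fitness Allowance ✗ → not eligible.
Employer Retirement Match — status full-time ✓; service 91 weeks ≥ 6 months (≈180 days) ✓; 40 hrs/wk ≥ 24 ✓ → eligible.
Long-Term Disability — service 91 weeks < 5 years (≈1825 days) ✗ → not eligible.
Paid Sabbatical — status full-time ✓ (not excluded); service 91 weeks ≥ 45 days ✓; 40 hrs/wk ≥ 24 ✓ → eligible.
Unlimited PTO Program — service 91 weeks ≥ 8 weeks ✓; dept Finance ✗ → not eligible.
Paid Parental Leave — service 91 weeks ≥ 2 months (≈60 days) ✓; dept Finance ✗ → not eligible.
Adoption Assistance — status full-time ✓ (not excluded); service 91 weeks < 3 years (≈1095 days) ✗ → not eligible.

Employer Retirement Match, Paid Sabbatical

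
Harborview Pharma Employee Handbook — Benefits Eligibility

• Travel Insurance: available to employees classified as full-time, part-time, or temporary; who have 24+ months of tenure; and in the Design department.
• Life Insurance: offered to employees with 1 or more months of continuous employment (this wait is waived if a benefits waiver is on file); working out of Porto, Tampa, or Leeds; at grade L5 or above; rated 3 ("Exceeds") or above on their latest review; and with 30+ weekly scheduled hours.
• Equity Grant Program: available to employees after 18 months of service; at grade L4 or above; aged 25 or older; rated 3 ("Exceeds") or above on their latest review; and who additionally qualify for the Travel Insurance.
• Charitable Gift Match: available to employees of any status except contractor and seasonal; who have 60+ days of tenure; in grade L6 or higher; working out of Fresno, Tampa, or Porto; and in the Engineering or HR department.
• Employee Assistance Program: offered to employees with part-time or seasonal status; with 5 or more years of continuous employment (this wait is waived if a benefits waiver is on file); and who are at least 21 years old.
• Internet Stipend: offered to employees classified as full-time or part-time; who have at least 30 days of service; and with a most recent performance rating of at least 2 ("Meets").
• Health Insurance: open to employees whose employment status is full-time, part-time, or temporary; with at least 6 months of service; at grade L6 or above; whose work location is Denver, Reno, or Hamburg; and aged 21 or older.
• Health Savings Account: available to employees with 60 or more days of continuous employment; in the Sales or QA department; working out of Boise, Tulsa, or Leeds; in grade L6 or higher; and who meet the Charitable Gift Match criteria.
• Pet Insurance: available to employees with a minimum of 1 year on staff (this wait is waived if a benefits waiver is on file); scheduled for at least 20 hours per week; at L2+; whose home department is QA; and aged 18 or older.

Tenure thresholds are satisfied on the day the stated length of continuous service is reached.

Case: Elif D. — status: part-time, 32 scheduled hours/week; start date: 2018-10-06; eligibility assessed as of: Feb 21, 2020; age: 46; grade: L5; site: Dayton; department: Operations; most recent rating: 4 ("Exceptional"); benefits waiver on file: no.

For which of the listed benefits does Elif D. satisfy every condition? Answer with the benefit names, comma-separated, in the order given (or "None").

Service from 2018-10-06 to Feb 21, 2020: 503 days.
Travel Insurance — status part-time ✓; service 503 days < 24 months (≈720 days) ✗ → not eligible.
Life Insurance — no waiver, service 503 days ≥ 1 month (≈30 days) ✓; site Dayton ✗ (not Porto, Tampa, or Leeds) → not eligible.
Equity Grant Program — service 503 days < 18 months (≈540 days) ✗ → not eligible.
Charitable Gift Match — status part-time ✓ (not excluded); service 503 days ≥ 60 days ✓; grade L5 < L6 ✗ → not eligible.
Employee Assistance Program — status part-time ✓; no waiver, service 503 days < 5 years (≈1825 days) ✗ → not eligible.
Internet Stipend — status part-time ✓; service 503 days ≥ 30 days ✓; rating 4 ≥ 2 ✓ → eligible.
Health Insurance — status part-time ✓; service 503 days ≥ 6 months (≈180 days) ✓; grade L5 < L6 ✗ → not eligible.
Health Savings Account — service 503 days ≥ 60 days ✓; dept Operations ✗ → not eligible.
Pet Insurance — no waiver, service 503 days ≥ 1 year (≈365 days) ✓; 32 hrs/wk ≥ 20 ✓; grade L5 ≥ L2 ✓; dept Operations ✗ → not eligible.

Internet Stipend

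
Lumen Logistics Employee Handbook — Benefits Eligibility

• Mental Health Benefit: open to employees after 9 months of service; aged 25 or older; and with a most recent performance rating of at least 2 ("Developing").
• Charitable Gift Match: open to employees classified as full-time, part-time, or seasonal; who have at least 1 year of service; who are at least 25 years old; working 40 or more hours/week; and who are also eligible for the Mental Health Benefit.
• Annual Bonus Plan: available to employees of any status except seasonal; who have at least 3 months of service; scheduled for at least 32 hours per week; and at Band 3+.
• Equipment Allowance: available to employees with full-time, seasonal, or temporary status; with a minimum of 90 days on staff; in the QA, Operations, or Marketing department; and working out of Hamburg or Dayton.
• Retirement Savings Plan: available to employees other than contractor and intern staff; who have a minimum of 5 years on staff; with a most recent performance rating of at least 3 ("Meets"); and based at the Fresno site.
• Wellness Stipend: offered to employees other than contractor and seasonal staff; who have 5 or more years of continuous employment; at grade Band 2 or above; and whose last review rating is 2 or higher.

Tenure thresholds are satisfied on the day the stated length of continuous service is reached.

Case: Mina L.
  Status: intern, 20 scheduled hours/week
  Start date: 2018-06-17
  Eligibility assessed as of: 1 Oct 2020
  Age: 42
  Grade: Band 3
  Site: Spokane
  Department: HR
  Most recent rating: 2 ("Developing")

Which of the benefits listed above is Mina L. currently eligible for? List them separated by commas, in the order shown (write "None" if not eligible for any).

Service from 2018-06-17 to 1 Oct 2020: 837 days.
Mental Health Benefit — service 837 days ≥ 9 months (≈270 days) ✓; age 42 ≥ 25 ✓; rating 2 ≥ 2 ✓ → eligible.
Charitable Gift Match — status intern ✗ (requires full-time, part-time, or seasonal) → not eligible.
Annual Bonus Plan — status intern ✓ (not excluded); service 837 days ≥ 3 months (≈90 days) ✓; 20 hrs/wk < 32 ✗ → not eligible.
Equipment Allowance — status intern ✗ (requires full-time, seasonal, or temporary) → not eligible.
Retirement Savings Plan — status intern ✗ (excluded) → not eligible.
Wellness Stipend — status intern ✓ (not excluded); service 837 days < 5 years (≈1825 days) ✗ → not eligible.

Mental Health Benefit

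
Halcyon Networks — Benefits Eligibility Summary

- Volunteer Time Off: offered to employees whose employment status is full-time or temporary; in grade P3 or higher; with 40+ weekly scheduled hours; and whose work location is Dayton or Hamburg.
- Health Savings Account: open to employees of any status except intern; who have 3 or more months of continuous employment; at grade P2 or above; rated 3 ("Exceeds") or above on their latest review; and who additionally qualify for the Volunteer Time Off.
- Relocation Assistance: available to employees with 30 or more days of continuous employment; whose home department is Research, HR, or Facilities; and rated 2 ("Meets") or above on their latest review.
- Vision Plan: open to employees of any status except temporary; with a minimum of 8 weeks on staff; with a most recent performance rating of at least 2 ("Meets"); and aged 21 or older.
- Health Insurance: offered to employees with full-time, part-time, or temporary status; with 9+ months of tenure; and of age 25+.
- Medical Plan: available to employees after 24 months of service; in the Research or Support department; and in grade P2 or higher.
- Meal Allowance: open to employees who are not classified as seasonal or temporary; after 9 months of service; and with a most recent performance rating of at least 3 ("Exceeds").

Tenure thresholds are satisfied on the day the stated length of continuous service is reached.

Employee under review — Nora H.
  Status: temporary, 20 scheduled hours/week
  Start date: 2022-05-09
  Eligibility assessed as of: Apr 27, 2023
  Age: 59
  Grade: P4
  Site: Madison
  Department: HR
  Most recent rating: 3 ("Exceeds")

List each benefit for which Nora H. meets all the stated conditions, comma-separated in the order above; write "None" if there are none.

Service from 2022-05-09 to Apr 27, 2023: 353 days.
Volunteer Time Off — status temporary ✓; grade P4 ≥ P3 ✓; 20 hrs/wk < 40 ✗ → not eligible.
Health Savings Account — status temporary ✓ (not excluded); service 353 days ≥ 3 months (≈90 days) ✓; grade P4 ≥ P2 ✓; rating 3 ≥ 3 ✓; not eligible for Volunteer Time Off ✗ → not eligible.
Relocation Assistance — service 353 days ≥ 30 days ✓; dept HR ✓; rating 3 ≥ 2 ✓ → eligible.
Vision Plan — status temporary ✗ (excluded) → not eligible.
Health Insurance — status temporary ✓; service 353 days ≥ 9 months (≈270 days) ✓; age 59 ≥ 25 ✓ → eligible.
Medical Plan — service 353 days < 24 months (≈720 days) ✗ → not eligible.
Meal Allowance — status temporary ✗ (excluded) → not eligible.

Relocation Assistance, Health Insurance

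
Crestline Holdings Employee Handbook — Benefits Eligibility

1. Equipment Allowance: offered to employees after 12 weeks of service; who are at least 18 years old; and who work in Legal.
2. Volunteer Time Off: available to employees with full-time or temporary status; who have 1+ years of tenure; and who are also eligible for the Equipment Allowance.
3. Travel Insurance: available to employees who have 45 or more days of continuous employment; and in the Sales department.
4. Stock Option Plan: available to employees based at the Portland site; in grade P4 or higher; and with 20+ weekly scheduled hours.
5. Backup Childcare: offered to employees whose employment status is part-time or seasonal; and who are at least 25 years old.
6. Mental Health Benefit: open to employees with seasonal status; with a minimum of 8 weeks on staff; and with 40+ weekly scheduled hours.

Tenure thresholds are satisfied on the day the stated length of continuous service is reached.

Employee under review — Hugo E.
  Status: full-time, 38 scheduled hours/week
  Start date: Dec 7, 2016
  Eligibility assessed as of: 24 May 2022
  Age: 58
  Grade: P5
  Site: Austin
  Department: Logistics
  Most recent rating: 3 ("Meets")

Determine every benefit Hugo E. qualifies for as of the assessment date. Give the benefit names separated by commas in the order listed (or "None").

Service from Dec 7, 2016 to 24 May 2022: 1994 days.
Equipment Allowance — service 1994 days ≥ 12 weeks (≈84 days) ✓; age 58 ≥ 18 ✓; dept Logistics ✗ → not eligible.
Volunteer Time Off — status full-time ✓; service 1994 days ≥ 1 year (≈365 days) ✓; not eligible for Equipment Allowance ✗ → not eligible.
Travel Insurance — service 1994 days ≥ 45 days ✓; dept Logistics ✗ → not eligible.
Stock Option Plan — site Austin ✗ (not Portland) → not eligible.
Backup Childcare — status full-time ✗ (requires part-time or seasonal) → not eligible.
Mental Health Benefit — status full-time ✗ (requires seasonal) → not eligible.

None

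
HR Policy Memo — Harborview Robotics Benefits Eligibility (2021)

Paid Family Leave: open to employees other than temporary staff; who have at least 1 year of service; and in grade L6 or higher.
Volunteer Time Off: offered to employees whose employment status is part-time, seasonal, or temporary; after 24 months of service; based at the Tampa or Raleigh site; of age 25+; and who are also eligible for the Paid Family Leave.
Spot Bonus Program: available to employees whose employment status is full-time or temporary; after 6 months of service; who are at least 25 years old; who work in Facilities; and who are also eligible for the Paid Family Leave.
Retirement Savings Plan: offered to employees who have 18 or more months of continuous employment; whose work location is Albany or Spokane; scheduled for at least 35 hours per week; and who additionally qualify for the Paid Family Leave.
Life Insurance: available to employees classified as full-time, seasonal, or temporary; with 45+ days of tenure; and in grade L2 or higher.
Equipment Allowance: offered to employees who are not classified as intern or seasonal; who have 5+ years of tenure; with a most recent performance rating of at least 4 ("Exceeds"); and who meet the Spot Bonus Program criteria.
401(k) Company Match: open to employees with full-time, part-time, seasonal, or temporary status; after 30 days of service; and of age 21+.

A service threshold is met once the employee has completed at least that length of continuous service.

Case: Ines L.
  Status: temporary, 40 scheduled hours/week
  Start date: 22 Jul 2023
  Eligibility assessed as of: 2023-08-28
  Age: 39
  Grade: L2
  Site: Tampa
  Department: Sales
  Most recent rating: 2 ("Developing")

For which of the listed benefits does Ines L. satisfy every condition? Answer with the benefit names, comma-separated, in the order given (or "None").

Service from 22 Jul 2023 to 2023-08-28: 37 days.
Paid Family Leave — status temporary ✗ (excluded) → not eligible.
Volunteer Time Off — status temporary ✓; service 37 days < 24 months (≈720 days) ✗ → not eligible.
Spot Bonus Program — status temporary ✓; service 37 days < 6 months (≈180 days) ✗ → not eligible.
Retirement Savings Plan — service 37 days < 18 months (≈540 days) ✗ → not eligible.
Life Insurance — status temporary ✓; service 37 days < 45 days ✗ → not eligible.
Equipment Allowance — status temporary ✓ (not excluded); service 37 days < 5 years (≈1825 days) ✗ → not eligible.
401(k) Company Match — status temporary ✓; service 37 days ≥ 30 days ✓; age 39 ≥ 21 ✓ → eligible.

401(k) Company Match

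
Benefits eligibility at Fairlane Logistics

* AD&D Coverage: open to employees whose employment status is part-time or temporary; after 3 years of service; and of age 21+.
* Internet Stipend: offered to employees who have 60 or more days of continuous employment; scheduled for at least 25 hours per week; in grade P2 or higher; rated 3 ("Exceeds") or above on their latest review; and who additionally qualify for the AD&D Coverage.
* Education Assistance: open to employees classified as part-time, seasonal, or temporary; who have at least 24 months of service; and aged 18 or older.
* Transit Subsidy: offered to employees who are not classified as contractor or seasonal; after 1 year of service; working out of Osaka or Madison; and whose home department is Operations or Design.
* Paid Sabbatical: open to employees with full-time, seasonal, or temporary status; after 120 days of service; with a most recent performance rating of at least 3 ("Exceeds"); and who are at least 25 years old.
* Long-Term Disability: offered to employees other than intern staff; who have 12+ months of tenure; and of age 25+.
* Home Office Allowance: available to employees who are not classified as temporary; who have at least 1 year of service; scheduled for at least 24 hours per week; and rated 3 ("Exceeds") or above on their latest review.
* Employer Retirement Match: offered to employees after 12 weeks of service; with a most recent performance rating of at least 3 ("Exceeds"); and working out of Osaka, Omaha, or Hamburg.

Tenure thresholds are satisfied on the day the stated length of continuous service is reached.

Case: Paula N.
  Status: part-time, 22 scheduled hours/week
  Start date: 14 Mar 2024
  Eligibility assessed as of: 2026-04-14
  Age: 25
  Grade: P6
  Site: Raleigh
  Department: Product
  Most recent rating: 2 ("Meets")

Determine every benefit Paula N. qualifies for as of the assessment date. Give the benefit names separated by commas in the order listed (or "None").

Education Assistance, Long-Term Disability

Service from 14 Mar 2024 to 2026-04-14: 761 days.
AD&D Coverage — status part-time ✓; service 761 days < 3 years (≈1095 days) ✗ → not eligible.
Internet Stipend — service 761 days ≥ 60 days ✓; 22 hrs/wk < 25 ✗ → not eligible.
Education Assistance — status part-time ✓; service 761 days ≥ 24 months (≈720 days) ✓; age 25 ≥ 18 ✓ → eligible.
Transit Subsidy — status part-time ✓ (not excluded); service 761 days ≥ 1 year (≈365 days) ✓; site Raleigh ✗ (not Osaka or Madison) → not eligible.
Paid Sabbatical — status part-time ✗ (requires full-time, seasonal, or temporary) → not eligible.
Long-Term Disability — status part-time ✓ (not excluded); service 761 days ≥ 12 months (≈360 days) ✓; age 25 ≥ 25 ✓ → eligible.
Home Office Allowance — status part-time ✓ (not excluded); service 761 days ≥ 1 year (≈365 days) ✓; 22 hrs/wk < 24 ✗ → not eligible.
Employer Retirement Match — service 761 days ≥ 12 weeks (≈84 days) ✓; rating 2 < 3 ✗ → not eligible.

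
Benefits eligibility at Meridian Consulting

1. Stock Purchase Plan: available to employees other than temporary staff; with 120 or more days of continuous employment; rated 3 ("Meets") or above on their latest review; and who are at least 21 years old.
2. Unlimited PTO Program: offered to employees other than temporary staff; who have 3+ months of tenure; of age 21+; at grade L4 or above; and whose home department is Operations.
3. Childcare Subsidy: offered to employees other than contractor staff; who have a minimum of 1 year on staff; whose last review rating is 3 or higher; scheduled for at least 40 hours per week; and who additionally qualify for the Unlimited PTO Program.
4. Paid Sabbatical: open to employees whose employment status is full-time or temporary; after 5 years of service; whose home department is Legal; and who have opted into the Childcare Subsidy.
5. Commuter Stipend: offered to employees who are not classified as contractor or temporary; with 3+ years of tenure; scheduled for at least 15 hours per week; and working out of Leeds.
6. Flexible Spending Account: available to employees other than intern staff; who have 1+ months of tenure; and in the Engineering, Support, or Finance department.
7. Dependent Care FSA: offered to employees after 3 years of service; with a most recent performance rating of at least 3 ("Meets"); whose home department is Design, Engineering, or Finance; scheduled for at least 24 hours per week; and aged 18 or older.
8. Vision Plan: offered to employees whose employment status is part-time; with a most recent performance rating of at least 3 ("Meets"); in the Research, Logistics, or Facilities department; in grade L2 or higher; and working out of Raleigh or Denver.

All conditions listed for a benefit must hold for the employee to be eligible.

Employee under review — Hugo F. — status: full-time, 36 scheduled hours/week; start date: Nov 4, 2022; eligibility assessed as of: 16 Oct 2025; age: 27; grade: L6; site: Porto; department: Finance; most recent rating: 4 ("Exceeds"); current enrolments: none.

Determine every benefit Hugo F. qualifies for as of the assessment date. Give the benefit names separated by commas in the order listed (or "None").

Stock Purchase Plan, Flexible Spending Account

Service from Nov 4, 2022 to 16 Oct 2025: 1077 days.
Stock Purchase Plan — status full-time ✓ (not excluded); service 1077 days ≥ 120 days ✓; rating 4 ≥ 3 ✓; age 27 ≥ 21 ✓ → eligible.
Unlimited PTO Program — status full-time ✓ (not excluded); service 1077 days ≥ 3 months (≈90 days) ✓; age 27 ≥ 21 ✓; grade L6 ≥ L4 ✓; dept Finance ✗ → not eligible.
Childcare Subsidy — status full-time ✓ (not excluded); service 1077 days ≥ 1 year (≈365 days) ✓; rating 4 ≥ 3 ✓; 36 hrs/wk < 40 ✗ → not eligible.
Paid Sabbatical — status full-time ✓; service 1077 days < 5 years (≈1825 days) ✗ → not eligible.
Commuter Stipend — status full-time ✓ (not excluded); service 1077 days < 3 years (≈1095 days) ✗ → not eligible.
Flexible Spending Account — status full-time ✓ (not excluded); service 1077 days ≥ 1 month (≈30 days) ✓; dept Finance ✓ → eligible.
Dependent Care FSA — service 1077 days < 3 years (≈1095 days) ✗ → not eligible.
Vision Plan — status full-time ✗ (requires part-time) → not eligible.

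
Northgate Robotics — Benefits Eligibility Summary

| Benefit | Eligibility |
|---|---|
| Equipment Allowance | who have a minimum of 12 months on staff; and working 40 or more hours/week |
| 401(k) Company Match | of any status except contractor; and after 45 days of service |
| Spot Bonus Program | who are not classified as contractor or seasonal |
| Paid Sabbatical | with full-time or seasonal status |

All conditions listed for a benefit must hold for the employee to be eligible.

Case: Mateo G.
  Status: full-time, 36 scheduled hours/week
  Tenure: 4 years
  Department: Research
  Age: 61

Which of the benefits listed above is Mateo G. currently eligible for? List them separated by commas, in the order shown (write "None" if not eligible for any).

Equipment Allowance — service 4 years ≥ 12 months (≈360 days) ✓; 36 hrs/wk < 40 ✗ → not eligible.
401(k) Company Match — status full-time ✓ (not excluded); service 4 years ≥ 45 days ✓ → eligible.
Spot Bonus Program — status full-time ✓ (not excluded) → eligible.
Paid Sabbatical — status full-time ✓ → eligible.

401(k) Company Match, Spot Bonus Program, Paid Sabbatical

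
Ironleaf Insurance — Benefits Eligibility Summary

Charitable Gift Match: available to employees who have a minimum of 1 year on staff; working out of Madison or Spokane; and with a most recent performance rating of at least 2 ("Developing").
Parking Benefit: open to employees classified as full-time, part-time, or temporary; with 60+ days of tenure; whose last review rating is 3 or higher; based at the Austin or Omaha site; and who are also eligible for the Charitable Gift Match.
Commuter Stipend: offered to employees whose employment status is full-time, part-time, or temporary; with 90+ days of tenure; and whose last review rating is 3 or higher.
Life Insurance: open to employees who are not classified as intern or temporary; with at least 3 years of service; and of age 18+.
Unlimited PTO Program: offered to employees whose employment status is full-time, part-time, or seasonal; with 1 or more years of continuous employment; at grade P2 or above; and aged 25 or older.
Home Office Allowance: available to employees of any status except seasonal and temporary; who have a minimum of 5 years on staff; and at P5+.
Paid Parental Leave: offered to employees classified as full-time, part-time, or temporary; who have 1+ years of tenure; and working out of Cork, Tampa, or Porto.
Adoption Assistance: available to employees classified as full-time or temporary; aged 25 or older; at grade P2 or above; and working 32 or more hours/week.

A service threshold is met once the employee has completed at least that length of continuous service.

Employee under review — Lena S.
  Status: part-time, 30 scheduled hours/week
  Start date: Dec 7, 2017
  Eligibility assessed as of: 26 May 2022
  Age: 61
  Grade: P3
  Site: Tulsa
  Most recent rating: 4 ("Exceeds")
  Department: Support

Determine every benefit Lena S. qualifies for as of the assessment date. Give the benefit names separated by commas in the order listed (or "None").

Commuter Stipend, Life Insurance, Unlimited PTO Program

Service from Dec 7, 2017 to 26 May 2022: 1631 days.
Charitable Gift Match — service 1631 days ≥ 1 year (≈365 days) ✓; site Tulsa ✗ (not Madison or Spokane) → not eligible.
Parking Benefit — status part-time ✓; service 1631 days ≥ 60 days ✓; rating 4 ≥ 3 ✓; site Tulsa ✗ (not Austin or Omaha) → not eligible.
Commuter Stipend — status part-time ✓; service 1631 days ≥ 90 days ✓; rating 4 ≥ 3 ✓ → eligible.
Life Insurance — status part-time ✓ (not excluded); service 1631 days ≥ 3 years (≈1095 days) ✓; age 61 ≥ 18 ✓ → eligible.
Unlimited PTO Program — status part-time ✓; service 1631 days ≥ 1 year (≈365 days) ✓; grade P3 ≥ P2 ✓; age 61 ≥ 25 ✓ → eligible.
Home Office Allowance — status part-time ✓ (not excluded); service 1631 days < 5 years (≈1825 days) ✗ → not eligible.
Paid Parental Leave — status part-time ✓; service 1631 days ≥ 1 year (≈365 days) ✓; site Tulsa ✗ (not Cork, Tampa, or Porto) → not eligible.
Adoption Assistance — status part-time ✗ (requires full-time or temporary) → not eligible.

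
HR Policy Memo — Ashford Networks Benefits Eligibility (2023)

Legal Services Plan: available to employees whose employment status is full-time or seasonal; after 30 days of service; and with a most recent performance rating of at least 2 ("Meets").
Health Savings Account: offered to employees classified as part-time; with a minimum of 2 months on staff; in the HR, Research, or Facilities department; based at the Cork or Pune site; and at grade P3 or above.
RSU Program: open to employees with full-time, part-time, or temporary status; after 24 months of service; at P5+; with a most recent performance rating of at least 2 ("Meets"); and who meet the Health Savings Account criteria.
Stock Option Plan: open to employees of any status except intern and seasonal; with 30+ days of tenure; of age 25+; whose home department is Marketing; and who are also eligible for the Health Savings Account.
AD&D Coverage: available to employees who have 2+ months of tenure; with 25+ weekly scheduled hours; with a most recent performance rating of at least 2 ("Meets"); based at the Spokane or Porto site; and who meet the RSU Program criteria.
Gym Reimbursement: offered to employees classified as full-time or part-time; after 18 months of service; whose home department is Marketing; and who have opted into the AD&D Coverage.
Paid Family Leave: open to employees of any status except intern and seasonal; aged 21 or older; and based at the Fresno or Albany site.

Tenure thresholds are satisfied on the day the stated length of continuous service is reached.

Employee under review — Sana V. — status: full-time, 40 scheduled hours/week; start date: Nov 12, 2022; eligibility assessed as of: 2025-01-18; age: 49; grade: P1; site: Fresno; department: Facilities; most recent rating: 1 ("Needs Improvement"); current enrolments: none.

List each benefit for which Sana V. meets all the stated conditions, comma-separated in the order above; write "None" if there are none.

Paid Family Leave

Service from Nov 12, 2022 to 2025-01-18: 798 days.
Legal Services Plan — status full-time ✓; service 798 days ≥ 30 days ✓; rating 1 < 2 ✗ → not eligible.
Health Savings Account — status full-time ✗ (requires part-time) → not eligible.
RSU Program — status full-time ✓; service 798 days ≥ 24 months (≈720 days) ✓; grade P1 < P5 ✗ → not eligible.
Stock Option Plan — status full-time ✓ (not excluded); service 798 days ≥ 30 days ✓; age 49 ≥ 25 ✓; dept Facilities ✗ → not eligible.
AD&D Coverage — service 798 days ≥ 2 months (≈60 days) ✓; 40 hrs/wk ≥ 25 ✓; rating 1 < 2 ✗ → not eligible.
Gym Reimbursement — status full-time ✓; service 798 days ≥ 18 months (≈540 days) ✓; dept Facilities ✗ → not eligible.
Paid Family Leave — status full-time ✓ (not excluded); age 49 ≥ 21 ✓; site Fresno ✓ → eligible.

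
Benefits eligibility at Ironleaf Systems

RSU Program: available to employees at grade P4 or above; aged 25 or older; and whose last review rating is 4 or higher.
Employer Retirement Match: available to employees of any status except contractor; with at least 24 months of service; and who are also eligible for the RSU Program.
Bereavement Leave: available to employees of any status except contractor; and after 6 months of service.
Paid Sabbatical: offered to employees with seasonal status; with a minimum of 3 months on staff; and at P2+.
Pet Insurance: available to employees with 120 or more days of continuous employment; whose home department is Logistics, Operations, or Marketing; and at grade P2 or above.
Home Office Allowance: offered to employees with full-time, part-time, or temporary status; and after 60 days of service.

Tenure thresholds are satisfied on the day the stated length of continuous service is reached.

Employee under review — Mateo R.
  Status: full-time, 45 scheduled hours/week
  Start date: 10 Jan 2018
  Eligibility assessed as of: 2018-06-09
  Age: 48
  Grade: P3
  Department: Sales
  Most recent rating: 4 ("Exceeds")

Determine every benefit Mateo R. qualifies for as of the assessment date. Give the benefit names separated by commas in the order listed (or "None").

Home Office Allowance

Service from 10 Jan 2018 to 2018-06-09: 150 days.
RSU Program — grade P3 < P4 ✗ → not eligible.
Employer Retirement Match — status full-time ✓ (not excluded); service 150 days < 24 months (≈720 days) ✗ → not eligible.
Bereavement Leave — status full-time ✓ (not excluded); service 150 days < 6 months (≈180 days) ✗ → not eligible.
Paid Sabbatical — status full-time ✗ (requires seasonal) → not eligible.
Pet Insurance — service 150 days ≥ 120 days ✓; dept Sales ✗ → not eligible.
Home Office Allowance — status full-time ✓; service 150 days ≥ 60 days ✓ → eligible.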